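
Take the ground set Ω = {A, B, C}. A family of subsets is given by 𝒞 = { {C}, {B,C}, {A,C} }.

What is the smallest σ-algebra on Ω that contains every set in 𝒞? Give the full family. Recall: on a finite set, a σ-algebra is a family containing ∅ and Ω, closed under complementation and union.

σ(𝒞) = { ∅, {A}, {B}, {C}, {A,B}, {A,C}, {B,C}, Ω }

Working:
Seed the family with 𝒞 together with ∅ and Ω: { ∅, {C}, {A,C}, {B,C}, Ω }.
Pass 1: +3 →
  {A}  = {B,C}ᶜ
  {B}  = {A,C}ᶜ
  {A,B}  = {C}ᶜ
  — 8 sets.
Pass 2 adds nothing — fixpoint reached.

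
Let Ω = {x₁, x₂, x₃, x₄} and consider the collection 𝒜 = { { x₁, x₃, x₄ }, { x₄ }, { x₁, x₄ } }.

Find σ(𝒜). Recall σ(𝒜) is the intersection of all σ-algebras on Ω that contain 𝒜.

σ(𝒜) = { ∅, { x₁ }, { x₂ }, { x₃ }, { x₄ }, { x₁, x₂ }, { x₁, x₃ }, { x₁, x₄ }, { x₂, x₃ }, { x₂, x₄ }, { x₃, x₄ }, { x₁, x₂, x₃ }, { x₁, x₂, x₄ }, { x₁, x₃, x₄ }, { x₂, x₃, x₄ }, Ω }

Trace:
Start: 𝒜 ∪ {∅, Ω} = { ∅, { x₄ }, { x₁, x₄ }, { x₁, x₃, x₄ }, Ω }.
Round 1 adds 3:
  { x₂ }  = Ω∖{ x₁, x₃, x₄ }
  { x₂, x₃ }  = Ω∖{ x₁, x₄ }
  { x₁, x₂, x₃ }  = Ω∖{ x₄ }
  — 8 sets.
Round 2. New:
  { x₂, x₄ }  = { x₄ } ∪ { x₂ }
  { x₁, x₂, x₄ }  = { x₂ } ∪ { x₁, x₄ }
  { x₂, x₃, x₄ }  = { x₄ } ∪ { x₂, x₃ }
  — 11 sets.
Round 3: +3 →
  { x₁ }  = Ω∖{ x₂, x₃, x₄ }
  { x₃ }  = Ω∖{ x₁, x₂, x₄ }
  { x₁, x₃ }  = Ω∖{ x₂, x₄ }
  — 14 sets.
Round 4. New:
  { x₁, x₂ }  = { x₂ } ∪ { x₁ }
  { x₃, x₄ }  = { x₃ } ∪ { x₄ }
  — 16 sets.
Round 5: no new sets; the family is a σ-algebra.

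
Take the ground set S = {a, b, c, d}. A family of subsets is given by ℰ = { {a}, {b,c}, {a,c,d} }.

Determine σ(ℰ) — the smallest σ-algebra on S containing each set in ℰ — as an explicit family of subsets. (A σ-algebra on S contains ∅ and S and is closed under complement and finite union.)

|σ(ℰ)| = 16.  σ(ℰ) = { {}, {a}, {b}, {c}, {d}, {a,b}, {a,c}, {a,d}, {b,c}, {b,d}, {c,d}, {a,b,c}, {a,b,d}, {a,c,d}, {b,c,d}, S }

Trace:
Take S₀ = ℰ ∪ {∅, S} = { {}, {a}, {b,c}, {a,c,d}, S }.
Pass 1: 4 new —
  {b}  = {a,c,d}ᶜ
  {a,d}  = {b,c}ᶜ
  {a,b,c}  = {b,c} ∪ {a}
  {b,c,d}  = {a}ᶜ
Pass 2: +3 →
  {d}  = {a,b,c}ᶜ
  {a,b}  = {b} ∪ {a}
  {a,b,d}  = {b} ∪ {a,d}
Pass 3 (3 new):
  {c}  = {a,b,d}ᶜ
  {b,d}  = {d} ∪ {b}
  {c,d}  = {a,b}ᶜ
Pass 4. New:
  {a,c}  = {b,d}ᶜ
Pass 5: closed — nothing new.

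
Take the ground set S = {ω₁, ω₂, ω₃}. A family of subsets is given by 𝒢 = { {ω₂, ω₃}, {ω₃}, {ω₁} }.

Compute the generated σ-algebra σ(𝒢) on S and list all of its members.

Begin from { {}, {ω₁}, {ω₃}, {ω₂, ω₃}, S } (that is, 𝒢 plus ∅ and S).
Step 1 adds 2:
  {ω₁, ω₂}  = complement {ω₃}
  {ω₁, ω₃}  = {ω₃} ∪ {ω₁}
  (now 7)
Step 2 adds 1:
  {ω₂}  = complement {ω₁, ω₃}
  (now 8)
Step 3: closed — nothing new.

Therefore σ(𝒢) = { {}, {ω₁}, {ω₂}, {ω₃}, {ω₁, ω₂}, {ω₁, ω₃}, {ω₂, ω₃}, S } (|σ(𝒢)| = 8).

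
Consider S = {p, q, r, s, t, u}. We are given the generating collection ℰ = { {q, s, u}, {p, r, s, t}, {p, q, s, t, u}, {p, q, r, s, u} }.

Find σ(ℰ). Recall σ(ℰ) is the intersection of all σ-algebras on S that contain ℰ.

Seed the family with ℰ together with ∅ and S: { {}, {q, s, u}, {p, r, s, t}, {p, q, r, s, u}, {p, q, s, t, u}, S }.
Iteration 1: 4 new —
  {r}  = S∖{p, q, s, t, u}
  {t}  = S∖{p, q, r, s, u}
  {q, u}  = S∖{p, r, s, t}
  {p, r, t}  = S∖{q, s, u}
Iteration 2: 6 new —
  {r, t}  = {t} ∪ {r}
  {q, r, u}  = {q, u} ∪ {r}
  {q, t, u}  = {q, u} ∪ {t}
  {q, r, s, u}  = {q, s, u} ∪ {r}
  {q, s, t, u}  = {q, s, u} ∪ {t}
  {p, q, r, t, u}  = {p, r, t} ∪ {q, u}
Iteration 3: +8 →
  {s}  = S∖{p, q, r, t, u}
  {p, r}  = S∖{q, s, t, u}
  {p, t}  = S∖{q, r, s, u}
  {p, r, s}  = S∖{q, t, u}
  {p, s, t}  = S∖{q, r, u}
  {p, q, s, u}  = S∖{r, t}
  {q, r, t, u}  = {r} ∪ {q, t, u}
  {q, r, s, t, u}  = {q, s, u} ∪ {r, t}
Iteration 4: +7 →
  {p}  = S∖{q, r, s, t, u}
  {p, s}  = S∖{q, r, t, u}
  {r, s}  = {r} ∪ {s}
  {s, t}  = {t} ∪ {s}
  {r, s, t}  = {s} ∪ {r, t}
  {p, q, r, u}  = {q, r, u} ∪ {p, r}
  {p, q, t, u}  = {q, u} ∪ {p, t}
Iteration 5. New:
  {p, q, u}  = S∖{r, s, t}
Iteration 6: no new sets; the family is a σ-algebra.

Hence σ(ℰ) has 32 members: { {}, {p}, {r}, {s}, {t}, {p, r}, {p, s}, {p, t}, {q, u}, {r, s}, {r, t}, {s, t}, {p, q, u}, {p, r, s}, {p, r, t}, {p, s, t}, {q, r, u}, {q, s, u}, {q, t, u}, {r, s, t}, {p, q, r, u}, {p, q, s, u}, {p, q, t, u}, {p, r, s, t}, {q, r, s, u}, {q, r, t, u}, {q, s, t, u}, {p, q, r, s, u}, {p, q, r, t, u}, {p, q, s, t, u}, {q, r, s, t, u}, S }.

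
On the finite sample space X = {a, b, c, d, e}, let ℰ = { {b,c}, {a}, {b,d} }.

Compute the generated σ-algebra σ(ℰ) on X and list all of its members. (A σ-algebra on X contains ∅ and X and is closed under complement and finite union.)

σ(ℰ) (32 sets): { {}, {a}, {b}, {c}, {d}, {e}, {a,b}, {a,c}, {a,d}, {a,e}, {b,c}, {b,d}, {b,e}, {c,d}, {c,e}, {d,e}, {a,b,c}, {a,b,d}, {a,b,e}, {a,c,d}, {a,c,e}, {a,d,e}, {b,c,d}, {b,c,e}, {b,d,e}, {c,d,e}, {a,b,c,d}, {a,b,c,e}, {a,b,d,e}, {a,c,d,e}, {b,c,d,e}, X }

Derivation:
Take S₀ = ℰ ∪ {∅, X} = { {}, {a}, {b,c}, {b,d}, X }.
Pass 1. New:
  {a,b,c}  = {b,c} ∪ {a}
  {a,b,d}  = {b,d} ∪ {a}
  {a,c,e}  = complement {b,d}
  {a,d,e}  = complement {b,c}
  {b,c,d}  = {b,c} ∪ {b,d}
  {b,c,d,e}  = complement {a}
  |family| = 11
Pass 2. New:
  {a,e}  = complement {b,c,d}
  {c,e}  = complement {a,b,d}
  {d,e}  = complement {a,b,c}
  {a,b,c,d}  = {b,c,d} ∪ {a,b,c}
  {a,b,c,e}  = {a,b,c} ∪ {a,c,e}
  {a,b,d,e}  = {a,d,e} ∪ {a,b,d}
  {a,c,d,e}  = {a,d,e} ∪ {a,c,e}
  |family| = 18
Pass 3. New:
  {b}  = complement {a,c,d,e}
  {c}  = complement {a,b,d,e}
  {d}  = complement {a,b,c,e}
  {e}  = complement {a,b,c,d}
  {b,c,e}  = {b,c} ∪ {c,e}
  {b,d,e}  = {d,e} ∪ {b,d}
  {c,d,e}  = {d,e} ∪ {c,e}
  |family| = 25
Pass 4: 6 new —
  {a,b}  = complement {c,d,e}
  {a,c}  = complement {b,d,e}
  {a,d}  = complement {b,c,e}
  {b,e}  = {b} ∪ {e}
  {c,d}  = {c} ∪ {d}
  {a,b,e}  = {b} ∪ {a,e}
  |family| = 31
Pass 5. New:
  {a,c,d}  = complement {b,e}
  |family| = 32
Pass 6 adds nothing — fixpoint reached.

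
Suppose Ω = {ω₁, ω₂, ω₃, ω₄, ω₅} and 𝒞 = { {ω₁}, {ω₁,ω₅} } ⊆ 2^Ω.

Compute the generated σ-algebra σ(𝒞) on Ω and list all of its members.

σ(𝒞) = { ∅, {ω₁}, {ω₅}, {ω₁,ω₅}, {ω₂,ω₃,ω₄}, {ω₁,ω₂,ω₃,ω₄}, {ω₂,ω₃,ω₄,ω₅}, Ω }

Check:
Start: 𝒞 ∪ {∅, Ω} = { ∅, {ω₁}, {ω₁,ω₅}, Ω }.
Step 1 adds 2:
  {ω₂,ω₃,ω₄}  = complement {ω₁,ω₅}
  {ω₂,ω₃,ω₄,ω₅}  = complement {ω₁}
  (now 6)
Step 2: +1 →
  {ω₁,ω₂,ω₃,ω₄}  = {ω₂,ω₃,ω₄} ∪ {ω₁}
  (now 7)
Step 3 adds 1:
  {ω₅}  = complement {ω₁,ω₂,ω₃,ω₄}
  (now 8)
Step 4: stable.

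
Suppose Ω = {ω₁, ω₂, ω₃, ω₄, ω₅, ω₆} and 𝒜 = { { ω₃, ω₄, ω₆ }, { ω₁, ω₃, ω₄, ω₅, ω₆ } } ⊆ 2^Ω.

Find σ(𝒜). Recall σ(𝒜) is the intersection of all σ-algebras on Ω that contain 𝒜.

Begin from { ∅, { ω₃, ω₄, ω₆ }, { ω₁, ω₃, ω₄, ω₅, ω₆ }, Ω } (that is, 𝒜 plus ∅ and Ω).
Step 1: 2 new —
  { ω₂ }  = { ω₁, ω₃, ω₄, ω₅, ω₆ }ᶜ
  { ω₁, ω₂, ω₅ }  = { ω₃, ω₄, ω₆ }ᶜ
Step 2: 1 new —
  { ω₂, ω₃, ω₄, ω₆ }  = { ω₃, ω₄, ω₆ } ∪ { ω₂ }
Step 3 (1 new):
  { ω₁, ω₅ }  = { ω₂, ω₃, ω₄, ω₆ }ᶜ
Step 4: already closed under ᶜ and ∪.

Therefore σ(𝒜) = { ∅, { ω₂ }, { ω₁, ω₅ }, { ω₁, ω₂, ω₅ }, { ω₃, ω₄, ω₆ }, { ω₂, ω₃, ω₄, ω₆ }, { ω₁, ω₃, ω₄, ω₅, ω₆ }, Ω } (|σ(𝒜)| = 8).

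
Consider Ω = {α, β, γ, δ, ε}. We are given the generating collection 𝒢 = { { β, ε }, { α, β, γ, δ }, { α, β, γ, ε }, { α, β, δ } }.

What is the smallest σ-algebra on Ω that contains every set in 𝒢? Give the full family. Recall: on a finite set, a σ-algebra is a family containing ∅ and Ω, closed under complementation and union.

|σ(𝒢)| = 32.  σ(𝒢) = { {  }, { α }, { β }, { γ }, { δ }, { ε }, { α, β }, { α, γ }, { α, δ }, { α, ε }, { β, γ }, { β, δ }, { β, ε }, { γ, δ }, { γ, ε }, { δ, ε }, { α, β, γ }, { α, β, δ }, { α, β, ε }, { α, γ, δ }, { α, γ, ε }, { α, δ, ε }, { β, γ, δ }, { β, γ, ε }, { β, δ, ε }, { γ, δ, ε }, { α, β, γ, δ }, { α, β, γ, ε }, { α, β, δ, ε }, { α, γ, δ, ε }, { β, γ, δ, ε }, Ω }

Derivation:
Initial family (6 sets): { {  }, { β, ε }, { α, β, δ }, { α, β, γ, δ }, { α, β, γ, ε }, Ω }.
Step 1 adds 5:
  { δ }  = Ω∖{ α, β, γ, ε }
  { ε }  = Ω∖{ α, β, γ, δ }
  { γ, ε }  = Ω∖{ α, β, δ }
  { α, γ, δ }  = Ω∖{ β, ε }
  { α, β, δ, ε }  = { β, ε } ∪ { α, β, δ }
  (now 11)
Step 2 (6 new):
  { γ }  = Ω∖{ α, β, δ, ε }
  { δ, ε }  = { ε } ∪ { δ }
  { β, γ, ε }  = { β, ε } ∪ { γ, ε }
  { β, δ, ε }  = { β, ε } ∪ { δ }
  { γ, δ, ε }  = { δ } ∪ { γ, ε }
  { α, γ, δ, ε }  = { ε } ∪ { α, γ, δ }
  (now 17)
Step 3: 7 new —
  { β }  = Ω∖{ α, γ, δ, ε }
  { α, β }  = Ω∖{ γ, δ, ε }
  { α, γ }  = Ω∖{ β, δ, ε }
  { α, δ }  = Ω∖{ β, γ, ε }
  { γ, δ }  = { γ } ∪ { δ }
  { α, β, γ }  = Ω∖{ δ, ε }
  { β, γ, δ, ε }  = { δ, ε } ∪ { β, γ, ε }
  (now 24)
Step 4: 7 new —
  { α }  = Ω∖{ β, γ, δ, ε }
  { β, γ }  = { β } ∪ { γ }
  { β, δ }  = { β } ∪ { δ }
  { α, β, ε }  = Ω∖{ γ, δ }
  { α, γ, ε }  = { ε } ∪ { α, γ }
  { α, δ, ε }  = { ε } ∪ { α, δ }
  { β, γ, δ }  = { γ, δ } ∪ { β }
  (now 31)
Step 5: 1 new —
  { α, ε }  = Ω∖{ β, γ, δ }
  (now 32)
Step 6: no new sets; the family is a σ-algebra.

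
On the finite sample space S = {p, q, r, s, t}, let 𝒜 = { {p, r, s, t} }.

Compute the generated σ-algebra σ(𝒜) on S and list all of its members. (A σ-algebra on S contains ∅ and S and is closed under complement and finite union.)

Initial family (3 sets): { {}, {p, r, s, t}, S }.
Pass 1 (1 new):
  {q}  = {p, r, s, t}ᶜ
  [4 total]
Pass 2: stable.

|σ(𝒜)| = 4.  σ(𝒜) = { {}, {q}, {p, r, s, t}, S }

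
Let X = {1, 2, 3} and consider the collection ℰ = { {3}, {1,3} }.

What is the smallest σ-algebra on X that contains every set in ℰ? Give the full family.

Seed the family with ℰ together with ∅ and X: { ∅, {3}, {1,3}, X }.
Step 1 adds 2:
  {2}  = ᶜ of {1,3}
  {1,2}  = ᶜ of {3}
  [6 total]
Step 2: +1 →
  {2,3}  = {3} ∪ {2}
  [7 total]
Step 3: +1 →
  {1}  = ᶜ of {2,3}
  [8 total]
Step 4: stable.

Hence σ(ℰ) has 8 members: { ∅, {1}, {2}, {3}, {1,2}, {1,3}, {2,3}, X }.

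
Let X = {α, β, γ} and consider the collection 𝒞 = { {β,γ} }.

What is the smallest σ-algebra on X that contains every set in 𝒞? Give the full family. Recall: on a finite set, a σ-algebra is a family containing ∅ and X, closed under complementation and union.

σ(𝒞) = { {}, {α}, {β,γ}, X }

Derivation:
Start: 𝒞 ∪ {∅, X} = { {}, {β,γ}, X }.
Step 1. New:
  {α}  = ᶜ of {β,γ}
  [4 total]
Step 2: already closed under ᶜ and ∪.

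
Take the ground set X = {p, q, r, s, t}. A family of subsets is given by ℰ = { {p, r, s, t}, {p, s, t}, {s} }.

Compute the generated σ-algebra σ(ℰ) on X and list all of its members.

Initial family (5 sets): { ∅, {s}, {p, s, t}, {p, r, s, t}, X }.
Pass 1. New:
  {q}  = {p, r, s, t}ᶜ
  {q, r}  = {p, s, t}ᶜ
  {p, q, r, t}  = {s}ᶜ
Pass 2 (3 new):
  {q, s}  = {s} ∪ {q}
  {q, r, s}  = {s} ∪ {q, r}
  {p, q, s, t}  = {p, s, t} ∪ {q}
Pass 3: +3 →
  {r}  = {p, q, s, t}ᶜ
  {p, t}  = {q, r, s}ᶜ
  {p, r, t}  = {q, s}ᶜ
Pass 4 (2 new):
  {r, s}  = {r} ∪ {s}
  {p, q, t}  = {p, t} ∪ {q}
After Pass 5 the family is unchanged; done.

Therefore σ(ℰ) = { ∅, {q}, {r}, {s}, {p, t}, {q, r}, {q, s}, {r, s}, {p, q, t}, {p, r, t}, {p, s, t}, {q, r, s}, {p, q, r, t}, {p, q, s, t}, {p, r, s, t}, X } (|σ(ℰ)| = 16).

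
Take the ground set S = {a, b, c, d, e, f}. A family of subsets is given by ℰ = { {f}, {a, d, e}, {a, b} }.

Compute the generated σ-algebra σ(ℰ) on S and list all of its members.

σ(ℰ) = { ∅, {a}, {b}, {c}, {f}, {a, b}, {a, c}, {a, f}, {b, c}, {b, f}, {c, f}, {d, e}, {a, b, c}, {a, b, f}, {a, c, f}, {a, d, e}, {b, c, f}, {b, d, e}, {c, d, e}, {d, e, f}, {a, b, c, f}, {a, b, d, e}, {a, c, d, e}, {a, d, e, f}, {b, c, d, e}, {b, d, e, f}, {c, d, e, f}, {a, b, c, d, e}, {a, b, d, e, f}, {a, c, d, e, f}, {b, c, d, e, f}, S }

Check:
Begin from { ∅, {f}, {a, b}, {a, d, e}, S } (that is, ℰ plus ∅ and S).
Step 1 adds 6:
  {a, b, f}  = {a, b} ∪ {f}
  {b, c, f}  = ᶜ of {a, d, e}
  {a, b, d, e}  = {a, d, e} ∪ {a, b}
  {a, d, e, f}  = {a, d, e} ∪ {f}
  {c, d, e, f}  = ᶜ of {a, b}
  {a, b, c, d, e}  = ᶜ of {f}
  [11 total]
Step 2: 7 new —
  {b, c}  = ᶜ of {a, d, e, f}
  {c, f}  = ᶜ of {a, b, d, e}
  {c, d, e}  = ᶜ of {a, b, f}
  {a, b, c, f}  = {a, b} ∪ {b, c, f}
  {a, b, d, e, f}  = {a, d, e} ∪ {a, b, f}
  {a, c, d, e, f}  = {a, d, e} ∪ {c, d, e, f}
  {b, c, d, e, f}  = {c, d, e, f} ∪ {b, c, f}
  [18 total]
Step 3: 7 new —
  {a}  = ᶜ of {b, c, d, e, f}
  {b}  = ᶜ of {a, c, d, e, f}
  {c}  = ᶜ of {a, b, d, e, f}
  {d, e}  = ᶜ of {a, b, c, f}
  {a, b, c}  = {b, c} ∪ {a, b}
  {a, c, d, e}  = {a, d, e} ∪ {c, d, e}
  {b, c, d, e}  = {c, d, e} ∪ {b, c}
  [25 total]
Step 4 (6 new):
  {a, c}  = {c} ∪ {a}
  {a, f}  = ᶜ of {b, c, d, e}
  {b, f}  = ᶜ of {a, c, d, e}
  {a, c, f}  = {c, f} ∪ {a}
  {b, d, e}  = {b} ∪ {d, e}
  {d, e, f}  = ᶜ of {a, b, c}
  [31 total]
Step 5: +1 →
  {b, d, e, f}  = ᶜ of {a, c}
  [32 total]
Step 6: already closed under ᶜ and ∪.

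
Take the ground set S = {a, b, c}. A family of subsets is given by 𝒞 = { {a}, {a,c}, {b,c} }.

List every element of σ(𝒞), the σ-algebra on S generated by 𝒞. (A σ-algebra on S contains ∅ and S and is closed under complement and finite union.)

Start: 𝒞 ∪ {∅, S} = { {}, {a}, {a,c}, {b,c}, S }.
Iteration 1: 1 new —
  {b}  = complement {a,c}
  [6 total]
Iteration 2. New:
  {a,b}  = {b} ∪ {a}
  [7 total]
Iteration 3: +1 →
  {c}  = complement {a,b}
  [8 total]
Iteration 4: already closed under ᶜ and ∪.

Therefore σ(𝒞) = { {}, {a}, {b}, {c}, {a,b}, {a,c}, {b,c}, S } (|σ(𝒞)| = 8).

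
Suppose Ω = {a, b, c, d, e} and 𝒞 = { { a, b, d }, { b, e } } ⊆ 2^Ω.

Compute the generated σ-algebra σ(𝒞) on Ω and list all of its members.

Start: 𝒞 ∪ {∅, Ω} = { {}, { b, e }, { a, b, d }, Ω }.
Pass 1 adds 3:
  { c, e }  = Ω∖{ a, b, d }
  { a, c, d }  = Ω∖{ b, e }
  { a, b, d, e }  = { b, e } ∪ { a, b, d }
  [7 total]
Pass 2 adds 4:
  { c }  = Ω∖{ a, b, d, e }
  { b, c, e }  = { b, e } ∪ { c, e }
  { a, b, c, d }  = { a, c, d } ∪ { a, b, d }
  { a, c, d, e }  = { a, c, d } ∪ { c, e }
  [11 total]
Pass 3: +3 →
  { b }  = Ω∖{ a, c, d, e }
  { e }  = Ω∖{ a, b, c, d }
  { a, d }  = Ω∖{ b, c, e }
  [14 total]
Pass 4. New:
  { b, c }  = { c } ∪ { b }
  { a, d, e }  = { a, d } ∪ { e }
  [16 total]
Pass 5: stable.

|σ(𝒞)| = 16.  σ(𝒞) = { {}, { b }, { c }, { e }, { a, d }, { b, c }, { b, e }, { c, e }, { a, b, d }, { a, c, d }, { a, d, e }, { b, c, e }, { a, b, c, d }, { a, b, d, e }, { a, c, d, e }, Ω }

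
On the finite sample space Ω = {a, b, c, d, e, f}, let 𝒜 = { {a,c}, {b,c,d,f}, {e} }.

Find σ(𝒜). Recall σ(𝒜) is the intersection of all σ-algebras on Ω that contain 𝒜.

Start: 𝒜 ∪ {∅, Ω} = { {}, {e}, {a,c}, {b,c,d,f}, Ω }.
Pass 1: +5 →
  {a,e}  = {b,c,d,f}ᶜ
  {a,c,e}  = {a,c} ∪ {e}
  {b,d,e,f}  = {a,c}ᶜ
  {a,b,c,d,f}  = {e}ᶜ
  {b,c,d,e,f}  = {b,c,d,f} ∪ {e}
  [10 total]
Pass 2 (3 new):
  {a}  = {b,c,d,e,f}ᶜ
  {b,d,f}  = {a,c,e}ᶜ
  {a,b,d,e,f}  = {b,d,e,f} ∪ {a,e}
  [13 total]
Pass 3 adds 2:
  {c}  = {a,b,d,e,f}ᶜ
  {a,b,d,f}  = {b,d,f} ∪ {a}
  [15 total]
Pass 4 (1 new):
  {c,e}  = {a,b,d,f}ᶜ
  [16 total]
Pass 5: closed — nothing new.

Hence σ(𝒜) has 16 members: { {}, {a}, {c}, {e}, {a,c}, {a,e}, {c,e}, {a,c,e}, {b,d,f}, {a,b,d,f}, {b,c,d,f}, {b,d,e,f}, {a,b,c,d,f}, {a,b,d,e,f}, {b,c,d,e,f}, Ω }.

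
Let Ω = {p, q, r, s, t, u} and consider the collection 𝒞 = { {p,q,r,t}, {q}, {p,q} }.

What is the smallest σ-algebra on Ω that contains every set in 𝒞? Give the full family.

σ(𝒞) (16 sets): { {}, {p}, {q}, {p,q}, {r,t}, {s,u}, {p,r,t}, {p,s,u}, {q,r,t}, {q,s,u}, {p,q,r,t}, {p,q,s,u}, {r,s,t,u}, {p,r,s,t,u}, {q,r,s,t,u}, Ω }

Trace:
Initial family (5 sets): { {}, {q}, {p,q}, {p,q,r,t}, Ω }.
Pass 1. New:
  {s,u}  = Ω∖{p,q,r,t}
  {r,s,t,u}  = Ω∖{p,q}
  {p,r,s,t,u}  = Ω∖{q}
  — 8 sets.
Pass 2 (3 new):
  {q,s,u}  = {q} ∪ {s,u}
  {p,q,s,u}  = {s,u} ∪ {p,q}
  {q,r,s,t,u}  = {q} ∪ {r,s,t,u}
  — 11 sets.
Pass 3: 3 new —
  {p}  = Ω∖{q,r,s,t,u}
  {r,t}  = Ω∖{p,q,s,u}
  {p,r,t}  = Ω∖{q,s,u}
  — 14 sets.
Pass 4: +2 →
  {p,s,u}  = {s,u} ∪ {p}
  {q,r,t}  = {q} ∪ {r,t}
  — 16 sets.
Pass 5: no new sets; the family is a σ-algebra.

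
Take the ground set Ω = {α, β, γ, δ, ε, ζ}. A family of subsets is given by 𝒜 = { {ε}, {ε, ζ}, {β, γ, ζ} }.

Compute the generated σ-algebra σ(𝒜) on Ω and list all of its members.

Initial family (5 sets): { {}, {ε}, {ε, ζ}, {β, γ, ζ}, Ω }.
Pass 1. New:
  {α, δ, ε}  = Ω∖{β, γ, ζ}
  {α, β, γ, δ}  = Ω∖{ε, ζ}
  {β, γ, ε, ζ}  = {ε, ζ} ∪ {β, γ, ζ}
  {α, β, γ, δ, ζ}  = Ω∖{ε}
  |family| = 9
Pass 2 adds 3:
  {α, δ}  = Ω∖{β, γ, ε, ζ}
  {α, δ, ε, ζ}  = {α, δ, ε} ∪ {ε, ζ}
  {α, β, γ, δ, ε}  = {α, δ, ε} ∪ {α, β, γ, δ}
  |family| = 12
Pass 3: 2 new —
  {ζ}  = Ω∖{α, β, γ, δ, ε}
  {β, γ}  = Ω∖{α, δ, ε, ζ}
  |family| = 14
Pass 4: 2 new —
  {α, δ, ζ}  = {α, δ} ∪ {ζ}
  {β, γ, ε}  = {β, γ} ∪ {ε}
  |family| = 16
Pass 5: closed — nothing new.

σ(𝒜) = { {}, {ε}, {ζ}, {α, δ}, {β, γ}, {ε, ζ}, {α, δ, ε}, {α, δ, ζ}, {β, γ, ε}, {β, γ, ζ}, {α, β, γ, δ}, {α, δ, ε, ζ}, {β, γ, ε, ζ}, {α, β, γ, δ, ε}, {α, β, γ, δ, ζ}, Ω }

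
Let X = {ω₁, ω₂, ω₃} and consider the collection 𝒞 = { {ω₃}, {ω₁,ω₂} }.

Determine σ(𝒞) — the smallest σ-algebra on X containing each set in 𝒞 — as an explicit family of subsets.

|σ(𝒞)| = 4.  σ(𝒞) = { ∅, {ω₃}, {ω₁,ω₂}, X }

Working:
Initial family (4 sets): { ∅, {ω₃}, {ω₁,ω₂}, X }.
After Pass 1 the family is unchanged; done.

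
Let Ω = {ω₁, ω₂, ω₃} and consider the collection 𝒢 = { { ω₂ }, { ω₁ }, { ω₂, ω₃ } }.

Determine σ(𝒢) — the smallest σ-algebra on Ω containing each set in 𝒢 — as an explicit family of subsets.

Seed the family with 𝒢 together with ∅ and Ω: { {}, { ω₁ }, { ω₂ }, { ω₂, ω₃ }, Ω }.
Step 1: 2 new —
  { ω₁, ω₂ }  = { ω₂ } ∪ { ω₁ }
  { ω₁, ω₃ }  = ᶜ of { ω₂ }
  [7 total]
Step 2: +1 →
  { ω₃ }  = ᶜ of { ω₁, ω₂ }
  [8 total]
Step 3: already closed under ᶜ and ∪.

|σ(𝒢)| = 8.  σ(𝒢) = { {}, { ω₁ }, { ω₂ }, { ω₃ }, { ω₁, ω₂ }, { ω₁, ω₃ }, { ω₂, ω₃ }, Ω }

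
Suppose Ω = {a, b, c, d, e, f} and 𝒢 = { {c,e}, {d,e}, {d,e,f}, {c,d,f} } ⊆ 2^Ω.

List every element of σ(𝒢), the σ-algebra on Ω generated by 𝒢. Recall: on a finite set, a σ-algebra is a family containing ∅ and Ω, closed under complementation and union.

Take S₀ = 𝒢 ∪ {∅, Ω} = { {}, {c,e}, {d,e}, {c,d,f}, {d,e,f}, Ω }.
Iteration 1. New:
  {a,b,c}  = complement {d,e,f}
  {a,b,e}  = complement {c,d,f}
  {c,d,e}  = {d,e} ∪ {c,e}
  {a,b,c,f}  = complement {d,e}
  {a,b,d,f}  = complement {c,e}
  {c,d,e,f}  = {d,e} ∪ {c,d,f}
  |family| = 12
Iteration 2. New:
  {a,b}  = complement {c,d,e,f}
  {a,b,f}  = complement {c,d,e}
  {a,b,c,e}  = {a,b,c} ∪ {a,b,e}
  {a,b,d,e}  = {d,e} ∪ {a,b,e}
  {a,b,c,d,e}  = {c,d,e} ∪ {a,b,c}
  {a,b,c,d,f}  = {a,b,d,f} ∪ {a,b,c}
  {a,b,c,e,f}  = {a,b,c,f} ∪ {a,b,e}
  {a,b,d,e,f}  = {a,b,d,f} ∪ {d,e}
  |family| = 20
Iteration 3 adds 7:
  {c}  = complement {a,b,d,e,f}
  {d}  = complement {a,b,c,e,f}
  {e}  = complement {a,b,c,d,f}
  {f}  = complement {a,b,c,d,e}
  {c,f}  = complement {a,b,d,e}
  {d,f}  = complement {a,b,c,e}
  {a,b,e,f}  = {a,b,e} ∪ {a,b,f}
  |family| = 27
Iteration 4: +5 →
  {c,d}  = complement {a,b,e,f}
  {e,f}  = {f} ∪ {e}
  {a,b,d}  = {a,b} ∪ {d}
  {c,e,f}  = {f} ∪ {c,e}
  {a,b,c,d}  = {a,b,c} ∪ {d}
  |family| = 32
Iteration 5 adds nothing — fixpoint reached.

Hence σ(𝒢) has 32 members: { {}, {c}, {d}, {e}, {f}, {a,b}, {c,d}, {c,e}, {c,f}, {d,e}, {d,f}, {e,f}, {a,b,c}, {a,b,d}, {a,b,e}, {a,b,f}, {c,d,e}, {c,d,f}, {c,e,f}, {d,e,f}, {a,b,c,d}, {a,b,c,e}, {a,b,c,f}, {a,b,d,e}, {a,b,d,f}, {a,b,e,f}, {c,d,e,f}, {a,b,c,d,e}, {a,b,c,d,f}, {a,b,c,e,f}, {a,b,d,e,f}, Ω }.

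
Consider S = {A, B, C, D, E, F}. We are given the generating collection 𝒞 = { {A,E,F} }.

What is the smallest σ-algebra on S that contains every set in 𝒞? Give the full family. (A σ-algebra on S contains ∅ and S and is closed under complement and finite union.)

Answer: σ(𝒞) = { {}, {A,E,F}, {B,C,D}, S }

Trace:
Initial family (3 sets): { {}, {A,E,F}, S }.
Pass 1. New:
  {B,C,D}  = ᶜ of {A,E,F}
  — 4 sets.
Pass 2: already closed under ᶜ and ∪.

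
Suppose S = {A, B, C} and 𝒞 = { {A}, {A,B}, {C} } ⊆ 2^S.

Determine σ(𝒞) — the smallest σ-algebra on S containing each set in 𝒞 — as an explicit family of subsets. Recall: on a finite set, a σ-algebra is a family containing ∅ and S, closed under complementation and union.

Begin from { ∅, {A}, {C}, {A,B}, S } (that is, 𝒞 plus ∅ and S).
Step 1: +2 →
  {A,C}  = {C} ∪ {A}
  {B,C}  = S∖{A}
  [7 total]
Step 2 adds 1:
  {B}  = S∖{A,C}
  [8 total]
Step 3: no new sets; the family is a σ-algebra.

|σ(𝒞)| = 8.  σ(𝒞) = { ∅, {A}, {B}, {C}, {A,B}, {A,C}, {B,C}, S }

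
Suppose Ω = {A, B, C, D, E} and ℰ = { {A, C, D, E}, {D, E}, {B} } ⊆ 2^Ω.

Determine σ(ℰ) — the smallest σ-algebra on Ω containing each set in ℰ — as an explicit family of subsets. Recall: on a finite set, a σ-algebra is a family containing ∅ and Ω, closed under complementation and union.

|σ(ℰ)| = 8.  σ(ℰ) = { {}, {B}, {A, C}, {D, E}, {A, B, C}, {B, D, E}, {A, C, D, E}, Ω }

Working:
Seed the family with ℰ together with ∅ and Ω: { {}, {B}, {D, E}, {A, C, D, E}, Ω }.
Iteration 1: +2 →
  {A, B, C}  = Ω∖{D, E}
  {B, D, E}  = {D, E} ∪ {B}
  (now 7)
Iteration 2 adds 1:
  {A, C}  = Ω∖{B, D, E}
  (now 8)
Iteration 3 adds nothing — fixpoint reached.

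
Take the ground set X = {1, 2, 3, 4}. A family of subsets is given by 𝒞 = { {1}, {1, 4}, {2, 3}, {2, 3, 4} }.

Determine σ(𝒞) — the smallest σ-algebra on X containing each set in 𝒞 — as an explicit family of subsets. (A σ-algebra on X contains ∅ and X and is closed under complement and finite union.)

Initial family (6 sets): { {}, {1}, {1, 4}, {2, 3}, {2, 3, 4}, X }.
Round 1: 1 new —
  {1, 2, 3}  = {2, 3} ∪ {1}
  — 7 sets.
Round 2. New:
  {4}  = ᶜ of {1, 2, 3}
  — 8 sets.
After Round 3 the family is unchanged; done.

Hence σ(𝒞) has 8 members: { {}, {1}, {4}, {1, 4}, {2, 3}, {1, 2, 3}, {2, 3, 4}, X }.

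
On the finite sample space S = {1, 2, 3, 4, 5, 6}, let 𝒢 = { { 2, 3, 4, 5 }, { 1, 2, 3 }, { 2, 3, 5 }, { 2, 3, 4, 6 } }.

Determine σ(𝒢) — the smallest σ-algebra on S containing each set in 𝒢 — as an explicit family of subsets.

Begin from { {}, { 1, 2, 3 }, { 2, 3, 5 }, { 2, 3, 4, 5 }, { 2, 3, 4, 6 }, S } (that is, 𝒢 plus ∅ and S).
Step 1: 8 new —
  { 1, 5 }  = S∖{ 2, 3, 4, 6 }
  { 1, 6 }  = S∖{ 2, 3, 4, 5 }
  { 1, 4, 6 }  = S∖{ 2, 3, 5 }
  { 4, 5, 6 }  = S∖{ 1, 2, 3 }
  { 1, 2, 3, 5 }  = { 2, 3, 5 } ∪ { 1, 2, 3 }
  { 1, 2, 3, 4, 5 }  = { 1, 2, 3 } ∪ { 2, 3, 4, 5 }
  { 1, 2, 3, 4, 6 }  = { 1, 2, 3 } ∪ { 2, 3, 4, 6 }
  { 2, 3, 4, 5, 6 }  = { 2, 3, 5 } ∪ { 2, 3, 4, 6 }
Step 2. New:
  { 1 }  = S∖{ 2, 3, 4, 5, 6 }
  { 5 }  = S∖{ 1, 2, 3, 4, 6 }
  { 6 }  = S∖{ 1, 2, 3, 4, 5 }
  { 4, 6 }  = S∖{ 1, 2, 3, 5 }
  { 1, 5, 6 }  = { 1, 6 } ∪ { 1, 5 }
  { 1, 2, 3, 6 }  = { 1, 2, 3 } ∪ { 1, 6 }
  { 1, 4, 5, 6 }  = { 1, 6 } ∪ { 4, 5, 6 }
  { 1, 2, 3, 5, 6 }  = { 1, 6 } ∪ { 2, 3, 5 }
Step 3: +6 →
  { 4 }  = S∖{ 1, 2, 3, 5, 6 }
  { 2, 3 }  = S∖{ 1, 4, 5, 6 }
  { 4, 5 }  = S∖{ 1, 2, 3, 6 }
  { 5, 6 }  = { 6 } ∪ { 5 }
  { 2, 3, 4 }  = S∖{ 1, 5, 6 }
  { 2, 3, 5, 6 }  = { 6 } ∪ { 2, 3, 5 }
Step 4: 4 new —
  { 1, 4 }  = S∖{ 2, 3, 5, 6 }
  { 1, 4, 5 }  = { 1 } ∪ { 4, 5 }
  { 2, 3, 6 }  = { 6 } ∪ { 2, 3 }
  { 1, 2, 3, 4 }  = S∖{ 5, 6 }
Step 5: stable.

σ(𝒢) = { {}, { 1 }, { 4 }, { 5 }, { 6 }, { 1, 4 }, { 1, 5 }, { 1, 6 }, { 2, 3 }, { 4, 5 }, { 4, 6 }, { 5, 6 }, { 1, 2, 3 }, { 1, 4, 5 }, { 1, 4, 6 }, { 1, 5, 6 }, { 2, 3, 4 }, { 2, 3, 5 }, { 2, 3, 6 }, { 4, 5, 6 }, { 1, 2, 3, 4 }, { 1, 2, 3, 5 }, { 1, 2, 3, 6 }, { 1, 4, 5, 6 }, { 2, 3, 4, 5 }, { 2, 3, 4, 6 }, { 2, 3, 5, 6 }, { 1, 2, 3, 4, 5 }, { 1, 2, 3, 4, 6 }, { 1, 2, 3, 5, 6 }, { 2, 3, 4, 5, 6 }, S }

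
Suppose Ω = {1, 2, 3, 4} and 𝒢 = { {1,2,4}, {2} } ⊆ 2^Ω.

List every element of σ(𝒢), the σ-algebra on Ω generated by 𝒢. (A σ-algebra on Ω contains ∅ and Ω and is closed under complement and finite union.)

σ(𝒢) (8 sets): { {}, {2}, {3}, {1,4}, {2,3}, {1,2,4}, {1,3,4}, Ω }

Trace:
Start: 𝒢 ∪ {∅, Ω} = { {}, {2}, {1,2,4}, Ω }.
Pass 1. New:
  {3}  = Ω∖{1,2,4}
  {1,3,4}  = Ω∖{2}
  (now 6)
Pass 2. New:
  {2,3}  = {3} ∪ {2}
  (now 7)
Pass 3: +1 →
  {1,4}  = Ω∖{2,3}
  (now 8)
After Pass 4 the family is unchanged; done.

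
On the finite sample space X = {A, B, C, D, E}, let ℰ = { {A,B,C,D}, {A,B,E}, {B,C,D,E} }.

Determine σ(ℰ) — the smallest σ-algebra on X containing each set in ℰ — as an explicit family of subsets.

σ(ℰ) (16 sets): { ∅, {A}, {B}, {E}, {A,B}, {A,E}, {B,E}, {C,D}, {A,B,E}, {A,C,D}, {B,C,D}, {C,D,E}, {A,B,C,D}, {A,C,D,E}, {B,C,D,E}, X }

Check:
Initial family (5 sets): { ∅, {A,B,E}, {A,B,C,D}, {B,C,D,E}, X }.
Step 1 adds 3:
  {A}  = ᶜ of {B,C,D,E}
  {E}  = ᶜ of {A,B,C,D}
  {C,D}  = ᶜ of {A,B,E}
  — 8 sets.
Step 2. New:
  {A,E}  = {E} ∪ {A}
  {A,C,D}  = {C,D} ∪ {A}
  {C,D,E}  = {C,D} ∪ {E}
  — 11 sets.
Step 3: 4 new —
  {A,B}  = ᶜ of {C,D,E}
  {B,E}  = ᶜ of {A,C,D}
  {B,C,D}  = ᶜ of {A,E}
  {A,C,D,E}  = {C,D,E} ∪ {A,C,D}
  — 15 sets.
Step 4: 1 new —
  {B}  = ᶜ of {A,C,D,E}
  — 16 sets.
Step 5: stable.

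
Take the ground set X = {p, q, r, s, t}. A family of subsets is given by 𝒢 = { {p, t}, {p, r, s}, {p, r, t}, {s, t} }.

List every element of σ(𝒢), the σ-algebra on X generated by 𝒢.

Begin from { ∅, {p, t}, {s, t}, {p, r, s}, {p, r, t}, X } (that is, 𝒢 plus ∅ and X).
Iteration 1: +6 →
  {q, s}  = {p, r, t}ᶜ
  {q, t}  = {p, r, s}ᶜ
  {p, q, r}  = {s, t}ᶜ
  {p, s, t}  = {s, t} ∪ {p, t}
  {q, r, s}  = {p, t}ᶜ
  {p, r, s, t}  = {s, t} ∪ {p, r, s}
  — 12 sets.
Iteration 2 (8 new):
  {q}  = {p, r, s, t}ᶜ
  {q, r}  = {p, s, t}ᶜ
  {p, q, t}  = {q, t} ∪ {p, t}
  {q, s, t}  = {q, t} ∪ {s, t}
  {p, q, r, s}  = {p, q, r} ∪ {q, r, s}
  {p, q, r, t}  = {q, t} ∪ {p, q, r}
  {p, q, s, t}  = {p, s, t} ∪ {q, t}
  {q, r, s, t}  = {q, t} ∪ {q, r, s}
  — 20 sets.
Iteration 3: 7 new —
  {p}  = {q, r, s, t}ᶜ
  {r}  = {p, q, s, t}ᶜ
  {s}  = {p, q, r, t}ᶜ
  {t}  = {p, q, r, s}ᶜ
  {p, r}  = {q, s, t}ᶜ
  {r, s}  = {p, q, t}ᶜ
  {q, r, t}  = {q, t} ∪ {q, r}
  — 27 sets.
Iteration 4 (5 new):
  {p, q}  = {q} ∪ {p}
  {p, s}  = {q, r, t}ᶜ
  {r, t}  = {t} ∪ {r}
  {p, q, s}  = {q, s} ∪ {p}
  {r, s, t}  = {r, s} ∪ {t}
  — 32 sets.
Iteration 5 adds nothing — fixpoint reached.

|σ(𝒢)| = 32.  σ(𝒢) = { ∅, {p}, {q}, {r}, {s}, {t}, {p, q}, {p, r}, {p, s}, {p, t}, {q, r}, {q, s}, {q, t}, {r, s}, {r, t}, {s, t}, {p, q, r}, {p, q, s}, {p, q, t}, {p, r, s}, {p, r, t}, {p, s, t}, {q, r, s}, {q, r, t}, {q, s, t}, {r, s, t}, {p, q, r, s}, {p, q, r, t}, {p, q, s, t}, {p, r, s, t}, {q, r, s, t}, X }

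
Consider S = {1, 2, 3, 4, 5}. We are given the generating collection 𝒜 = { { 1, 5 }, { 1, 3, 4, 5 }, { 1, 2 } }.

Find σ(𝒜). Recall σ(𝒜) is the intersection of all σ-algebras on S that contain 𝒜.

Take S₀ = 𝒜 ∪ {∅, S} = { {  }, { 1, 2 }, { 1, 5 }, { 1, 3, 4, 5 }, S }.
Iteration 1: 4 new —
  { 2 }  = S∖{ 1, 3, 4, 5 }
  { 1, 2, 5 }  = { 1, 2 } ∪ { 1, 5 }
  { 2, 3, 4 }  = S∖{ 1, 5 }
  { 3, 4, 5 }  = S∖{ 1, 2 }
  — 9 sets.
Iteration 2 (3 new):
  { 3, 4 }  = S∖{ 1, 2, 5 }
  { 1, 2, 3, 4 }  = { 2, 3, 4 } ∪ { 1, 2 }
  { 2, 3, 4, 5 }  = { 3, 4, 5 } ∪ { 2, 3, 4 }
  — 12 sets.
Iteration 3. New:
  { 1 }  = S∖{ 2, 3, 4, 5 }
  { 5 }  = S∖{ 1, 2, 3, 4 }
  — 14 sets.
Iteration 4 adds 2:
  { 2, 5 }  = { 2 } ∪ { 5 }
  { 1, 3, 4 }  = { 3, 4 } ∪ { 1 }
  — 16 sets.
Iteration 5: closed — nothing new.

Hence σ(𝒜) has 16 members: { {  }, { 1 }, { 2 }, { 5 }, { 1, 2 }, { 1, 5 }, { 2, 5 }, { 3, 4 }, { 1, 2, 5 }, { 1, 3, 4 }, { 2, 3, 4 }, { 3, 4, 5 }, { 1, 2, 3, 4 }, { 1, 3, 4, 5 }, { 2, 3, 4, 5 }, S }.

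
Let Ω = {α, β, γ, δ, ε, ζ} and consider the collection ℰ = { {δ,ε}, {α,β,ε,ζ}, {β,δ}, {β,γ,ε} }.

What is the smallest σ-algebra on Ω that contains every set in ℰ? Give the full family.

Seed the family with ℰ together with ∅ and Ω: { {}, {β,δ}, {δ,ε}, {β,γ,ε}, {α,β,ε,ζ}, Ω }.
Iteration 1 (8 new):
  {γ,δ}  = {α,β,ε,ζ}ᶜ
  {α,δ,ζ}  = {β,γ,ε}ᶜ
  {β,δ,ε}  = {δ,ε} ∪ {β,δ}
  {α,β,γ,ζ}  = {δ,ε}ᶜ
  {α,γ,ε,ζ}  = {β,δ}ᶜ
  {β,γ,δ,ε}  = {δ,ε} ∪ {β,γ,ε}
  {α,β,γ,ε,ζ}  = {β,γ,ε} ∪ {α,β,ε,ζ}
  {α,β,δ,ε,ζ}  = {δ,ε} ∪ {α,β,ε,ζ}
  (now 14)
Iteration 2: 11 new —
  {γ}  = {α,β,δ,ε,ζ}ᶜ
  {δ}  = {α,β,γ,ε,ζ}ᶜ
  {α,ζ}  = {β,γ,δ,ε}ᶜ
  {α,γ,ζ}  = {β,δ,ε}ᶜ
  {β,γ,δ}  = {γ,δ} ∪ {β,δ}
  {γ,δ,ε}  = {γ,δ} ∪ {δ,ε}
  {α,β,δ,ζ}  = {α,δ,ζ} ∪ {β,δ}
  {α,γ,δ,ζ}  = {γ,δ} ∪ {α,δ,ζ}
  {α,δ,ε,ζ}  = {α,δ,ζ} ∪ {δ,ε}
  {α,β,γ,δ,ζ}  = {γ,δ} ∪ {α,β,γ,ζ}
  {α,γ,δ,ε,ζ}  = {α,γ,ε,ζ} ∪ {γ,δ}
  (now 25)
Iteration 3: +7 →
  {β}  = {α,γ,δ,ε,ζ}ᶜ
  {ε}  = {α,β,γ,δ,ζ}ᶜ
  {β,γ}  = {α,δ,ε,ζ}ᶜ
  {β,ε}  = {α,γ,δ,ζ}ᶜ
  {γ,ε}  = {α,β,δ,ζ}ᶜ
  {α,β,ζ}  = {γ,δ,ε}ᶜ
  {α,ε,ζ}  = {β,γ,δ}ᶜ
  (now 32)
Iteration 4: closed — nothing new.

Hence σ(ℰ) has 32 members: { {}, {β}, {γ}, {δ}, {ε}, {α,ζ}, {β,γ}, {β,δ}, {β,ε}, {γ,δ}, {γ,ε}, {δ,ε}, {α,β,ζ}, {α,γ,ζ}, {α,δ,ζ}, {α,ε,ζ}, {β,γ,δ}, {β,γ,ε}, {β,δ,ε}, {γ,δ,ε}, {α,β,γ,ζ}, {α,β,δ,ζ}, {α,β,ε,ζ}, {α,γ,δ,ζ}, {α,γ,ε,ζ}, {α,δ,ε,ζ}, {β,γ,δ,ε}, {α,β,γ,δ,ζ}, {α,β,γ,ε,ζ}, {α,β,δ,ε,ζ}, {α,γ,δ,ε,ζ}, Ω }.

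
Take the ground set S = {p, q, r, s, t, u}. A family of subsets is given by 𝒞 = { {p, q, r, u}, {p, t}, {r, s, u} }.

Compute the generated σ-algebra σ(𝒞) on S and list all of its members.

Start: 𝒞 ∪ {∅, S} = { {}, {p, t}, {r, s, u}, {p, q, r, u}, S }.
Round 1 adds 6:
  {s, t}  = S∖{p, q, r, u}
  {p, q, t}  = S∖{r, s, u}
  {q, r, s, u}  = S∖{p, t}
  {p, q, r, s, u}  = {r, s, u} ∪ {p, q, r, u}
  {p, q, r, t, u}  = {p, t} ∪ {p, q, r, u}
  {p, r, s, t, u}  = {p, t} ∪ {r, s, u}
  (now 11)
Round 2: 7 new —
  {q}  = S∖{p, r, s, t, u}
  {s}  = S∖{p, q, r, t, u}
  {t}  = S∖{p, q, r, s, u}
  {p, s, t}  = {s, t} ∪ {p, t}
  {p, q, s, t}  = {s, t} ∪ {p, q, t}
  {r, s, t, u}  = {s, t} ∪ {r, s, u}
  {q, r, s, t, u}  = {s, t} ∪ {q, r, s, u}
  (now 18)
Round 3: 7 new —
  {p}  = S∖{q, r, s, t, u}
  {p, q}  = S∖{r, s, t, u}
  {q, s}  = {s} ∪ {q}
  {q, t}  = {q} ∪ {t}
  {r, u}  = S∖{p, q, s, t}
  {q, r, u}  = S∖{p, s, t}
  {q, s, t}  = {s, t} ∪ {q}
  (now 25)
Round 4 adds 7:
  {p, s}  = {p} ∪ {s}
  {p, q, s}  = {p, q} ∪ {s}
  {p, r, u}  = S∖{q, s, t}
  {r, t, u}  = {t} ∪ {r, u}
  {p, r, s, u}  = S∖{q, t}
  {p, r, t, u}  = S∖{q, s}
  {q, r, t, u}  = {q, t} ∪ {q, r, u}
  (now 32)
After Round 5 the family is unchanged; done.

|σ(𝒞)| = 32.  σ(𝒞) = { {}, {p}, {q}, {s}, {t}, {p, q}, {p, s}, {p, t}, {q, s}, {q, t}, {r, u}, {s, t}, {p, q, s}, {p, q, t}, {p, r, u}, {p, s, t}, {q, r, u}, {q, s, t}, {r, s, u}, {r, t, u}, {p, q, r, u}, {p, q, s, t}, {p, r, s, u}, {p, r, t, u}, {q, r, s, u}, {q, r, t, u}, {r, s, t, u}, {p, q, r, s, u}, {p, q, r, t, u}, {p, r, s, t, u}, {q, r, s, t, u}, S }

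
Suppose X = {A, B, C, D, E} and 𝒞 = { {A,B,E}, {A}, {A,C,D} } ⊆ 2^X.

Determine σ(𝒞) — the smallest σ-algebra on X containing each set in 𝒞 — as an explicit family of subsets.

|σ(𝒞)| = 8.  σ(𝒞) = { {}, {A}, {B,E}, {C,D}, {A,B,E}, {A,C,D}, {B,C,D,E}, X }

Working:
Begin from { {}, {A}, {A,B,E}, {A,C,D}, X } (that is, 𝒞 plus ∅ and X).
Iteration 1 (3 new):
  {B,E}  = ᶜ of {A,C,D}
  {C,D}  = ᶜ of {A,B,E}
  {B,C,D,E}  = ᶜ of {A}
  [8 total]
Iteration 2: already closed under ᶜ and ∪.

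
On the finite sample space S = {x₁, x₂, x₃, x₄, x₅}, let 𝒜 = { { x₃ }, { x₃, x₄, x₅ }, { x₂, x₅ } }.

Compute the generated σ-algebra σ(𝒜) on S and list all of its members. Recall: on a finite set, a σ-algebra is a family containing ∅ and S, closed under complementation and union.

σ(𝒜) = { {}, { x₁ }, { x₂ }, { x₃ }, { x₄ }, { x₅ }, { x₁, x₂ }, { x₁, x₃ }, { x₁, x₄ }, { x₁, x₅ }, { x₂, x₃ }, { x₂, x₄ }, { x₂, x₅ }, { x₃, x₄ }, { x₃, x₅ }, { x₄, x₅ }, { x₁, x₂, x₃ }, { x₁, x₂, x₄ }, { x₁, x₂, x₅ }, { x₁, x₃, x₄ }, { x₁, x₃, x₅ }, { x₁, x₄, x₅ }, { x₂, x₃, x₄ }, { x₂, x₃, x₅ }, { x₂, x₄, x₅ }, { x₃, x₄, x₅ }, { x₁, x₂, x₃, x₄ }, { x₁, x₂, x₃, x₅ }, { x₁, x₂, x₄, x₅ }, { x₁, x₃, x₄, x₅ }, { x₂, x₃, x₄, x₅ }, S }

Working:
Begin from { {}, { x₃ }, { x₂, x₅ }, { x₃, x₄, x₅ }, S } (that is, 𝒜 plus ∅ and S).
Pass 1. New:
  { x₁, x₂ }  = ᶜ of { x₃, x₄, x₅ }
  { x₁, x₃, x₄ }  = ᶜ of { x₂, x₅ }
  { x₂, x₃, x₅ }  = { x₃ } ∪ { x₂, x₅ }
  { x₁, x₂, x₄, x₅ }  = ᶜ of { x₃ }
  { x₂, x₃, x₄, x₅ }  = { x₂, x₅ } ∪ { x₃, x₄, x₅ }
  (now 10)
Pass 2. New:
  { x₁ }  = ᶜ of { x₂, x₃, x₄, x₅ }
  { x₁, x₄ }  = ᶜ of { x₂, x₃, x₅ }
  { x₁, x₂, x₃ }  = { x₁, x₂ } ∪ { x₃ }
  { x₁, x₂, x₅ }  = { x₂, x₅ } ∪ { x₁, x₂ }
  { x₁, x₂, x₃, x₄ }  = { x₁, x₂ } ∪ { x₁, x₃, x₄ }
  { x₁, x₂, x₃, x₅ }  = { x₁, x₂ } ∪ { x₂, x₃, x₅ }
  { x₁, x₃, x₄, x₅ }  = { x₃, x₄, x₅ } ∪ { x₁, x₃, x₄ }
  (now 17)
Pass 3: +7 →
  { x₂ }  = ᶜ of { x₁, x₃, x₄, x₅ }
  { x₄ }  = ᶜ of { x₁, x₂, x₃, x₅ }
  { x₅ }  = ᶜ of { x₁, x₂, x₃, x₄ }
  { x₁, x₃ }  = { x₃ } ∪ { x₁ }
  { x₃, x₄ }  = ᶜ of { x₁, x₂, x₅ }
  { x₄, x₅ }  = ᶜ of { x₁, x₂, x₃ }
  { x₁, x₂, x₄ }  = { x₁, x₄ } ∪ { x₁, x₂ }
  (now 24)
Pass 4 (8 new):
  { x₁, x₅ }  = { x₅ } ∪ { x₁ }
  { x₂, x₃ }  = { x₂ } ∪ { x₃ }
  { x₂, x₄ }  = { x₂ } ∪ { x₄ }
  { x₃, x₅ }  = ᶜ of { x₁, x₂, x₄ }
  { x₁, x₃, x₅ }  = { x₅ } ∪ { x₁, x₃ }
  { x₁, x₄, x₅ }  = { x₅ } ∪ { x₁, x₄ }
  { x₂, x₃, x₄ }  = { x₃, x₄ } ∪ { x₂ }
  { x₂, x₄, x₅ }  = ᶜ of { x₁, x₃ }
  (now 32)
Pass 5: stable.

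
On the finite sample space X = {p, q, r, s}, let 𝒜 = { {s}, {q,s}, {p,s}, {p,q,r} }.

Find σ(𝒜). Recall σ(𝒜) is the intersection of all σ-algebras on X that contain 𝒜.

σ(𝒜) = { {}, {p}, {q}, {r}, {s}, {p,q}, {p,r}, {p,s}, {q,r}, {q,s}, {r,s}, {p,q,r}, {p,q,s}, {p,r,s}, {q,r,s}, X }

Derivation:
Begin from { {}, {s}, {p,s}, {q,s}, {p,q,r}, X } (that is, 𝒜 plus ∅ and X).
Pass 1 (3 new):
  {p,r}  = X∖{q,s}
  {q,r}  = X∖{p,s}
  {p,q,s}  = {p,s} ∪ {q,s}
  (now 9)
Pass 2: 3 new —
  {r}  = X∖{p,q,s}
  {p,r,s}  = {p,s} ∪ {p,r}
  {q,r,s}  = {q,r} ∪ {s}
  (now 12)
Pass 3 (3 new):
  {p}  = X∖{q,r,s}
  {q}  = X∖{p,r,s}
  {r,s}  = {r} ∪ {s}
  (now 15)
Pass 4. New:
  {p,q}  = X∖{r,s}
  (now 16)
After Pass 5 the family is unchanged; done.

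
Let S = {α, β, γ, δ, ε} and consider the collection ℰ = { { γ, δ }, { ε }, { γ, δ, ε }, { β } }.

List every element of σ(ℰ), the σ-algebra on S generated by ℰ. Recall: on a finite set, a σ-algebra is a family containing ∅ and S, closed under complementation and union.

Answer: σ(ℰ) = { {  }, { α }, { β }, { ε }, { α, β }, { α, ε }, { β, ε }, { γ, δ }, { α, β, ε }, { α, γ, δ }, { β, γ, δ }, { γ, δ, ε }, { α, β, γ, δ }, { α, γ, δ, ε }, { β, γ, δ, ε }, S }

Check:
Start: ℰ ∪ {∅, S} = { {  }, { β }, { ε }, { γ, δ }, { γ, δ, ε }, S }.
Round 1: 7 new —
  { α, β }  = { γ, δ, ε }ᶜ
  { β, ε }  = { β } ∪ { ε }
  { α, β, ε }  = { γ, δ }ᶜ
  { β, γ, δ }  = { γ, δ } ∪ { β }
  { α, β, γ, δ }  = { ε }ᶜ
  { α, γ, δ, ε }  = { β }ᶜ
  { β, γ, δ, ε }  = { γ, δ, ε } ∪ { β }
Round 2. New:
  { α }  = { β, γ, δ, ε }ᶜ
  { α, ε }  = { β, γ, δ }ᶜ
  { α, γ, δ }  = { β, ε }ᶜ
Round 3: already closed under ᶜ and ∪.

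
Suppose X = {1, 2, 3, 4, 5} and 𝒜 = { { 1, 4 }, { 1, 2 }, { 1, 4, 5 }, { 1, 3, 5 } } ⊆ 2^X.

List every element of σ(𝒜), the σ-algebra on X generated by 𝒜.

σ(𝒜) (32 sets): { {}, { 1 }, { 2 }, { 3 }, { 4 }, { 5 }, { 1, 2 }, { 1, 3 }, { 1, 4 }, { 1, 5 }, { 2, 3 }, { 2, 4 }, { 2, 5 }, { 3, 4 }, { 3, 5 }, { 4, 5 }, { 1, 2, 3 }, { 1, 2, 4 }, { 1, 2, 5 }, { 1, 3, 4 }, { 1, 3, 5 }, { 1, 4, 5 }, { 2, 3, 4 }, { 2, 3, 5 }, { 2, 4, 5 }, { 3, 4, 5 }, { 1, 2, 3, 4 }, { 1, 2, 3, 5 }, { 1, 2, 4, 5 }, { 1, 3, 4, 5 }, { 2, 3, 4, 5 }, X }

Trace:
Initial family (6 sets): { {}, { 1, 2 }, { 1, 4 }, { 1, 3, 5 }, { 1, 4, 5 }, X }.
Pass 1: +8 →
  { 2, 3 }  = ᶜ of { 1, 4, 5 }
  { 2, 4 }  = ᶜ of { 1, 3, 5 }
  { 1, 2, 4 }  = { 1, 4 } ∪ { 1, 2 }
  { 2, 3, 5 }  = ᶜ of { 1, 4 }
  { 3, 4, 5 }  = ᶜ of { 1, 2 }
  { 1, 2, 3, 5 }  = { 1, 2 } ∪ { 1, 3, 5 }
  { 1, 2, 4, 5 }  = { 1, 4, 5 } ∪ { 1, 2 }
  { 1, 3, 4, 5 }  = { 1, 4, 5 } ∪ { 1, 3, 5 }
Pass 2 (8 new):
  { 2 }  = ᶜ of { 1, 3, 4, 5 }
  { 3 }  = ᶜ of { 1, 2, 4, 5 }
  { 4 }  = ᶜ of { 1, 2, 3, 5 }
  { 3, 5 }  = ᶜ of { 1, 2, 4 }
  { 1, 2, 3 }  = { 1, 2 } ∪ { 2, 3 }
  { 2, 3, 4 }  = { 2, 3 } ∪ { 2, 4 }
  { 1, 2, 3, 4 }  = { 1, 2, 4 } ∪ { 2, 3 }
  { 2, 3, 4, 5 }  = { 3, 4, 5 } ∪ { 2, 3, 5 }
Pass 3 (6 new):
  { 1 }  = ᶜ of { 2, 3, 4, 5 }
  { 5 }  = ᶜ of { 1, 2, 3, 4 }
  { 1, 5 }  = ᶜ of { 2, 3, 4 }
  { 3, 4 }  = { 3 } ∪ { 4 }
  { 4, 5 }  = ᶜ of { 1, 2, 3 }
  { 1, 3, 4 }  = { 1, 4 } ∪ { 3 }
Pass 4: +4 →
  { 1, 3 }  = { 3 } ∪ { 1 }
  { 2, 5 }  = ᶜ of { 1, 3, 4 }
  { 1, 2, 5 }  = ᶜ of { 3, 4 }
  { 2, 4, 5 }  = { 2 } ∪ { 4, 5 }
Pass 5: closed — nothing new.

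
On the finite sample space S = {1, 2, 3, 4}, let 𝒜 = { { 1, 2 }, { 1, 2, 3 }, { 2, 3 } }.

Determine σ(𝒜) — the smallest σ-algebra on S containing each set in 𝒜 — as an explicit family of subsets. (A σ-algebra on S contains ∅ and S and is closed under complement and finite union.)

Answer: σ(𝒜) = { ∅, { 1 }, { 2 }, { 3 }, { 4 }, { 1, 2 }, { 1, 3 }, { 1, 4 }, { 2, 3 }, { 2, 4 }, { 3, 4 }, { 1, 2, 3 }, { 1, 2, 4 }, { 1, 3, 4 }, { 2, 3, 4 }, S }

Working:
Seed the family with 𝒜 together with ∅ and S: { ∅, { 1, 2 }, { 2, 3 }, { 1, 2, 3 }, S }.
Pass 1 adds 3:
  { 4 }  = ᶜ of { 1, 2, 3 }
  { 1, 4 }  = ᶜ of { 2, 3 }
  { 3, 4 }  = ᶜ of { 1, 2 }
  (now 8)
Pass 2. New:
  { 1, 2, 4 }  = { 4 } ∪ { 1, 2 }
  { 1, 3, 4 }  = { 3, 4 } ∪ { 1, 4 }
  { 2, 3, 4 }  = { 4 } ∪ { 2, 3 }
  (now 11)
Pass 3 adds 3:
  { 1 }  = ᶜ of { 2, 3, 4 }
  { 2 }  = ᶜ of { 1, 3, 4 }
  { 3 }  = ᶜ of { 1, 2, 4 }
  (now 14)
Pass 4. New:
  { 1, 3 }  = { 3 } ∪ { 1 }
  { 2, 4 }  = { 4 } ∪ { 2 }
  (now 16)
Pass 5 adds nothing — fixpoint reached.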